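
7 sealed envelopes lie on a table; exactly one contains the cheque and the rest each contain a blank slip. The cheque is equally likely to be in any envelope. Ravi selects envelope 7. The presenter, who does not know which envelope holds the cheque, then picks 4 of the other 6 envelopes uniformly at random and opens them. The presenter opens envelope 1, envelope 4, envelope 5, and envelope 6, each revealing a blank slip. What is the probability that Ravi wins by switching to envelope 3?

1/3

Consider each possible location of the cheque in turn.
If it is in any of envelopes 1, 4, 5, and 6 (prior 1/7 each): that envelope was opened and seen not to hold the prize — ruled out; weight (1/7)·0 = 0 each.
If it is in any of envelopes 2, 3, and 7 (prior 1/7 each): the presenter picks exactly this set with probability 1/15 regardless, and none is the prize; weight (1/7)·(1/15) = 1/105 each.
The weights sum to 1/35.
So P(the cheque in envelope 3 | the presenter opened envelope 1, envelope 4, envelope 5, and envelope 6) = (1/105) / (1/35) = 1/3.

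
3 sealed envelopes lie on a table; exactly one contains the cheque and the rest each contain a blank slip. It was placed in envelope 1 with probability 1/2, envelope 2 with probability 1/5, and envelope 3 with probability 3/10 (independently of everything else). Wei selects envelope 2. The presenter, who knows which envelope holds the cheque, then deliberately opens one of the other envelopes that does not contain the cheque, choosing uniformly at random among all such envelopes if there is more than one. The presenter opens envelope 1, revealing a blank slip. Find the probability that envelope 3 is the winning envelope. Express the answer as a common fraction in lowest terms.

3/4

Consider each possible location of the cheque in turn.
If it is in envelope 1 (prior 1/2): the presenter opened envelope 1, so this case is ruled out; weight (1/2)·0 = 0.
If it is in envelope 2 (prior 1/5): the presenter has 2 equally likely choices, so probability 1/2; weight (1/5)·(1/2) = 1/10.
If it is in envelope 3 (prior 3/10): the presenter has no choice, probability 1; weight (3/10)·1 = 3/10.
The weights sum to 2/5.
So P(the cheque in envelope 3 | the presenter opened envelope 1) = (3/10) / (2/5) = 3/4.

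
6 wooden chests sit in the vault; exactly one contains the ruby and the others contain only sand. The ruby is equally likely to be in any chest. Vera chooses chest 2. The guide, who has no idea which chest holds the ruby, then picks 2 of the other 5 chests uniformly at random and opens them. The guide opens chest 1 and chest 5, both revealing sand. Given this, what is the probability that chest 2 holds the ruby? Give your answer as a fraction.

Condition on the true location of the ruby.
If it is in either of chests 1 and 5 (prior 1/6 each): that chest was opened and seen not to hold the prize — ruled out; weight (1/6)·0 = 0 each.
If it is in any of chests 2, 3, 4, and 6 (prior 1/6 each): the guide picks exactly this set with probability 1/10 regardless, and none is the prize; weight (1/6)·(1/10) = 1/60 each.
The weights sum to 1/15.
So P(the ruby in chest 2 | the guide opened chest 1 and chest 5) = (1/60) / (1/15) = 1/4.

1/4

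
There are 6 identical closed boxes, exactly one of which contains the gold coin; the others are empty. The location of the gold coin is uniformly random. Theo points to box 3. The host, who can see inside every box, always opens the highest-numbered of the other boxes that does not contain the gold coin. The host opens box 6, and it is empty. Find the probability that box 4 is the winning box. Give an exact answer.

1/5

Consider each possible location of the gold coin in turn.
If it is in any of boxes 1, 2, 3, 4, and 5 (prior 1/6 each): box 6 is the highest-numbered option available, probability 1; weight (1/6)·1 = 1/6 each.
If it is in box 6 (prior 1/6): the host opened box 6, so this case is ruled out; weight (1/6)·0 = 0.
The weights sum to 5/6.
So P(the gold coin in box 4 | the host opened box 6) = (1/6) / (5/6) = 1/5.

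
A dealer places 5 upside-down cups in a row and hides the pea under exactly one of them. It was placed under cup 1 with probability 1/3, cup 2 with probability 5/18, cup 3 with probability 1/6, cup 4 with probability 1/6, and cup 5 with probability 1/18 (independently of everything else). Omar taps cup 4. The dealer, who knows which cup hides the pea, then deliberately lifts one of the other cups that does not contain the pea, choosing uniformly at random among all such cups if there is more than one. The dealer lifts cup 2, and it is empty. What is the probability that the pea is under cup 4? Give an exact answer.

9/49

Condition on the true location of the pea.
If it is under cup 1 (prior 1/3): the dealer has 3 equally likely choices, so probability 1/3; weight (1/3)·(1/3) = 1/9.
If it is under cup 2 (prior 5/18): the dealer opened cup 2, so this case is ruled out; weight (5/18)·0 = 0.
If it is under cup 3 (prior 1/6): the dealer has 3 equally likely choices, so probability 1/3; weight (1/6)·(1/3) = 1/18.
If it is under cup 4 (prior 1/6): the dealer has 4 equally likely choices, so probability 1/4; weight (1/6)·(1/4) = 1/24.
If it is under cup 5 (prior 1/18): the dealer has 3 equally likely choices, so probability 1/3; weight (1/18)·(1/3) = 1/54.
The weights sum to 49/216.
So P(the pea under cup 4 | the dealer opened cup 2) = (1/24) / (49/216) = 9/49.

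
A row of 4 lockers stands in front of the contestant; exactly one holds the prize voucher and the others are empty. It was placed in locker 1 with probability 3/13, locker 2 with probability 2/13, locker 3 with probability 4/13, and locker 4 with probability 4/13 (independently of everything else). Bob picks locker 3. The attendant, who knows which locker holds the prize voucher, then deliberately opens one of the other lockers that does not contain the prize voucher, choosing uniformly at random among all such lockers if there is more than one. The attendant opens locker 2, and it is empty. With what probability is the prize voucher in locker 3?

8/29

Apply Bayes' rule, conditioning on where the prize voucher actually is.
If it is in locker 1 (prior 3/13): the attendant has 2 equally likely choices, so probability 1/2; weight (3/13)·(1/2) = 3/26.
If it is in locker 2 (prior 2/13): the attendant opened locker 2, so this case is ruled out; weight (2/13)·0 = 0.
If it is in locker 3 (prior 4/13): the attendant has 3 equally likely choices, so probability 1/3; weight (4/13)·(1/3) = 4/39.
If it is in locker 4 (prior 4/13): the attendant has 2 equally likely choices, so probability 1/2; weight (4/13)·(1/2) = 2/13.
The weights sum to 29/78.
So P(the prize voucher in locker 3 | the attendant opened locker 2) = (4/39) / (29/78) = 8/29.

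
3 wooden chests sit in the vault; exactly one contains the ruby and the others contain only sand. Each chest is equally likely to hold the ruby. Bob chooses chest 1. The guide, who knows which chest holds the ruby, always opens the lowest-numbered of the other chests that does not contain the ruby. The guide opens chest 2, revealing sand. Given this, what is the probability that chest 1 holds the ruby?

1/2

Consider each possible location of the ruby in turn.
If it is in either of chests 1 and 3 (prior 1/3 each): chest 2 is the lowest-numbered option available, probability 1; weight (1/3)·1 = 1/3 each.
If it is in chest 2 (prior 1/3): the guide opened chest 2, so this case is ruled out; weight (1/3)·0 = 0.
The weights sum to 2/3.
So P(the ruby in chest 1 | the guide opened chest 2) = (1/3) / (2/3) = 1/2.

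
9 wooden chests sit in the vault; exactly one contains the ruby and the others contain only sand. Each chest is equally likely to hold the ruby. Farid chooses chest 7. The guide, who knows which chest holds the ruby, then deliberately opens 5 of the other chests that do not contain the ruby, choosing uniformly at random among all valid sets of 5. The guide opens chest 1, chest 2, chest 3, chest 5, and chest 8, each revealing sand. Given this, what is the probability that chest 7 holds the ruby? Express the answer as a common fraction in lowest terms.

1/9

Apply Bayes' rule, conditioning on where the ruby actually is.
If it is in any of chests 1, 2, 3, 5, and 8 (prior 1/9 each): that chest was opened and seen not to hold the prize — ruled out; weight (1/9)·0 = 0 each.
If it is in any of chests 4, 6, and 9 (prior 1/9 each): the guide has 21 equally likely choices, so probability 1/21; weight (1/9)·(1/21) = 1/189 each.
If it is in chest 7 (prior 1/9): the guide has 56 equally likely choices, so probability 1/56; weight (1/9)·(1/56) = 1/504.
The weights sum to 1/56.
So P(the ruby in chest 7 | the guide opened chest 1, chest 2, chest 3, chest 5, and chest 8) = (1/504) / (1/56) = 1/9.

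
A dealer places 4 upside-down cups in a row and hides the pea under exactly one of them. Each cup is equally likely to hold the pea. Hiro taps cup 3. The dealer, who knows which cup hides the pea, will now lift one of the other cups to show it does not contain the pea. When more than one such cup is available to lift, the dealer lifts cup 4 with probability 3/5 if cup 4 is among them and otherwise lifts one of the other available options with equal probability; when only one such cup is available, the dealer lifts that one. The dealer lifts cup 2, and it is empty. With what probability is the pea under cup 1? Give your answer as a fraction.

4/11

Apply Bayes' rule, conditioning on where the pea actually is.
If it is under cup 1 (prior 1/4): cup 4 is available but not opened, probability 2/5; weight (1/4)·(2/5) = 1/10.
If it is under cup 2 (prior 1/4): the dealer opened cup 2, so this case is ruled out; weight (1/4)·0 = 0.
If it is under cup 3 (prior 1/4): cup 4 is available but not opened; cup 2 gets probability (1 − 3/5)/2 = 1/5; weight (1/4)·(1/5) = 1/20.
If it is under cup 4 (prior 1/4): cup 4 holds the prize so is unavailable; the dealer chooses uniformly among the 2 others, probability 1/2; weight (1/4)·(1/2) = 1/8.
The weights sum to 11/40.
So P(the pea under cup 1 | the dealer opened cup 2) = (1/10) / (11/40) = 4/11.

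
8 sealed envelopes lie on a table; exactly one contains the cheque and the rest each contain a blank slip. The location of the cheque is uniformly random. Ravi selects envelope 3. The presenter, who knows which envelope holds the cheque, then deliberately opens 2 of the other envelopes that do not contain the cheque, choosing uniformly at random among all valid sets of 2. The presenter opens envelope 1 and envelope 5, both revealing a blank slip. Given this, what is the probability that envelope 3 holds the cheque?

Apply Bayes' rule, conditioning on where the cheque actually is.
If it is in either of envelopes 1 and 5 (prior 1/8 each): that envelope was opened and seen not to hold the prize — ruled out; weight (1/8)·0 = 0 each.
If it is in any of envelopes 2, 4, 6, 7, and 8 (prior 1/8 each): the presenter has 15 equally likely choices, so probability 1/15; weight (1/8)·(1/15) = 1/120 each.
If it is in envelope 3 (prior 1/8): the presenter has 21 equally likely choices, so probability 1/21; weight (1/8)·(1/21) = 1/168.
The weights sum to 1/21.
So P(the cheque in envelope 3 | the presenter opened envelope 1 and envelope 5) = (1/168) / (1/21) = 1/8.

1/8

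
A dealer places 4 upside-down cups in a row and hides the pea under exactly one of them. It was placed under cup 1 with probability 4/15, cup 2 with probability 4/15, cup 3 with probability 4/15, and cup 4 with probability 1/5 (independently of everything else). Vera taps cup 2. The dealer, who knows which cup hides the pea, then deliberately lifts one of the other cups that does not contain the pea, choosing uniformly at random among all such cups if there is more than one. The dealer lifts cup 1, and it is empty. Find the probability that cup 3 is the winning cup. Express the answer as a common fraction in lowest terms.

12/29

Apply Bayes' rule, conditioning on where the pea actually is.
If it is under cup 1 (prior 4/15): the dealer opened cup 1, so this case is ruled out; weight (4/15)·0 = 0.
If it is under cup 2 (prior 4/15): the dealer has 3 equally likely choices, so probability 1/3; weight (4/15)·(1/3) = 4/45.
If it is under cup 3 (prior 4/15): the dealer has 2 equally likely choices, so probability 1/2; weight (4/15)·(1/2) = 2/15.
If it is under cup 4 (prior 1/5): the dealer has 2 equally likely choices, so probability 1/2; weight (1/5)·(1/2) = 1/10.
The weights sum to 29/90.
So P(the pea under cup 3 | the dealer opened cup 1) = (2/15) / (29/90) = 12/29.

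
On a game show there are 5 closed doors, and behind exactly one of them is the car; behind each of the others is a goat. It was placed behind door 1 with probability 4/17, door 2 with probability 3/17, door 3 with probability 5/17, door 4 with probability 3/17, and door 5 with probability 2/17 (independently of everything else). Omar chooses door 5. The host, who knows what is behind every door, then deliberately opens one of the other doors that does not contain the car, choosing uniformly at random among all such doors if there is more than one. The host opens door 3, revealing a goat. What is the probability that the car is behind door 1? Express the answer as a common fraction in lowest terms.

8/23

Consider each possible location of the car in turn.
If it is behind door 1 (prior 4/17): the host has 3 equally likely choices, so probability 1/3; weight (4/17)·(1/3) = 4/51.
If it is behind either of doors 2 and 4 (prior 3/17 each): the host has 3 equally likely choices, so probability 1/3; weight (3/17)·(1/3) = 1/17 each.
If it is behind door 3 (prior 5/17): the host opened door 3, so this case is ruled out; weight (5/17)·0 = 0.
If it is behind door 5 (prior 2/17): the host has 4 equally likely choices, so probability 1/4; weight (2/17)·(1/4) = 1/34.
The weights sum to 23/102.
So P(the car behind door 1 | the host opened door 3) = (4/51) / (23/102) = 8/23.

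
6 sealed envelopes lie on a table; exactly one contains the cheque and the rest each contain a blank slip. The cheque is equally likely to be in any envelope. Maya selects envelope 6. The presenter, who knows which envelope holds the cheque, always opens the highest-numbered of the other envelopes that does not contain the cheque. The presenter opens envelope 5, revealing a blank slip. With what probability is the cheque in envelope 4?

Condition on the true location of the cheque.
If it is in any of envelopes 1, 2, 3, 4, and 6 (prior 1/6 each): envelope 5 is the highest-numbered option available, probability 1; weight (1/6)·1 = 1/6 each.
If it is in envelope 5 (prior 1/6): the presenter opened envelope 5, so this case is ruled out; weight (1/6)·0 = 0.
The weights sum to 5/6.
So P(the cheque in envelope 4 | the presenter opened envelope 5) = (1/6) / (5/6) = 1/5.

1/5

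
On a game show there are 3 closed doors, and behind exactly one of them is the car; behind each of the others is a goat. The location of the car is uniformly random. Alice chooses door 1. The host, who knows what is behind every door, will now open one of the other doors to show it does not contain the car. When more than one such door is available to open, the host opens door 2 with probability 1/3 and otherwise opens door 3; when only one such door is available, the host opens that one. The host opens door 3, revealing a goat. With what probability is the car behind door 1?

2/5

Condition on the true location of the car.
If it is behind door 1 (prior 1/3): door 2 is available but not opened, probability 2/3; weight (1/3)·(2/3) = 2/9.
If it is behind door 2 (prior 1/3): only door 3 is available, probability 1; weight (1/3)·1 = 1/3.
If it is behind door 3 (prior 1/3): the host opened door 3, so this case is ruled out; weight (1/3)·0 = 0.
The weights sum to 5/9.
So P(the car behind door 1 | the host opened door 3) = (2/9) / (5/9) = 2/5.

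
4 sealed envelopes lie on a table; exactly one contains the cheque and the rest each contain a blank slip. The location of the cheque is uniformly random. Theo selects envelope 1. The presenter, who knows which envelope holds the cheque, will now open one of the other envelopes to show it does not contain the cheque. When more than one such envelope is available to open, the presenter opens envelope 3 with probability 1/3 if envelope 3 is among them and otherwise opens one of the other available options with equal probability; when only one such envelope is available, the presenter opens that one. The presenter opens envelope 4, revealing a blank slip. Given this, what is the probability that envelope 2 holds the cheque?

4/9

Condition on the true location of the cheque.
If it is in envelope 1 (prior 1/4): envelope 3 is available but not opened; envelope 4 gets probability (1 − 1/3)/2 = 1/3; weight (1/4)·(1/3) = 1/12.
If it is in envelope 2 (prior 1/4): envelope 3 is available but not opened, probability 2/3; weight (1/4)·(2/3) = 1/6.
If it is in envelope 3 (prior 1/4): envelope 3 holds the prize so is unavailable; the presenter chooses uniformly among the 2 others, probability 1/2; weight (1/4)·(1/2) = 1/8.
If it is in envelope 4 (prior 1/4): the presenter opened envelope 4, so this case is ruled out; weight (1/4)·0 = 0.
The weights sum to 3/8.
So P(the cheque in envelope 2 | the presenter opened envelope 4) = (1/6) / (3/8) = 4/9.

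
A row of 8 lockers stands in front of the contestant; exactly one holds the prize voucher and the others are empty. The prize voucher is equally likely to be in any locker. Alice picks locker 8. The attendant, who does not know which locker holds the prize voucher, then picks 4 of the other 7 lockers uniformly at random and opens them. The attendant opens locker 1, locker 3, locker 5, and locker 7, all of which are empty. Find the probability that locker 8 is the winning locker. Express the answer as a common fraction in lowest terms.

Condition on the true location of the prize voucher.
If it is in any of lockers 1, 3, 5, and 7 (prior 1/8 each): that locker was opened and seen not to hold the prize — ruled out; weight (1/8)·0 = 0 each.
If it is in any of lockers 2, 4, 6, and 8 (prior 1/8 each): the attendant picks exactly this set with probability 1/35 regardless, and none is the prize; weight (1/8)·(1/35) = 1/280 each.
The weights sum to 1/70.
So P(the prize voucher in locker 8 | the attendant opened locker 1, locker 3, locker 5, and locker 7) = (1/280) / (1/70) = 1/4.

1/4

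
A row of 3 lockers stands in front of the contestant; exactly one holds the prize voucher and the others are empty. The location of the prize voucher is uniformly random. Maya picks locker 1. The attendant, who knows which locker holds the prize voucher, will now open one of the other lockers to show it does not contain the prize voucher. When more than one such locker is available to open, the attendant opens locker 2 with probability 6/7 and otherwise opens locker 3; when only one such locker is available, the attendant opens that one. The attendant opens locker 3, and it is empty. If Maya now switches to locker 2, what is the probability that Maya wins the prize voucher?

7/8

Consider each possible location of the prize voucher in turn.
If it is in locker 1 (prior 1/3): locker 2 is available but not opened, probability 1/7; weight (1/3)·(1/7) = 1/21.
If it is in locker 2 (prior 1/3): only locker 3 is available, probability 1; weight (1/3)·1 = 1/3.
If it is in locker 3 (prior 1/3): the attendant opened locker 3, so this case is ruled out; weight (1/3)·0 = 0.
The weights sum to 8/21.
So P(the prize voucher in locker 2 | the attendant opened locker 3) = (1/3) / (8/21) = 7/8.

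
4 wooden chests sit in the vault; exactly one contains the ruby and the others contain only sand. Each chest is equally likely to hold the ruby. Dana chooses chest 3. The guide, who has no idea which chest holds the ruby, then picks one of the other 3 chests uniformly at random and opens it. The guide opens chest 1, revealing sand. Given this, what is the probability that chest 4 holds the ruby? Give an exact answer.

1/3

Consider each possible location of the ruby in turn.
If it is in chest 1 (prior 1/4): the guide opened chest 1, so this case is ruled out; weight (1/4)·0 = 0.
If it is in any of chests 2, 3, and 4 (prior 1/4 each): the guide picks chest 1 with probability 1/3 regardless, and it is not the prize; weight (1/4)·(1/3) = 1/12 each.
The weights sum to 1/4.
So P(the ruby in chest 4 | the guide opened chest 1) = (1/12) / (1/4) = 1/3.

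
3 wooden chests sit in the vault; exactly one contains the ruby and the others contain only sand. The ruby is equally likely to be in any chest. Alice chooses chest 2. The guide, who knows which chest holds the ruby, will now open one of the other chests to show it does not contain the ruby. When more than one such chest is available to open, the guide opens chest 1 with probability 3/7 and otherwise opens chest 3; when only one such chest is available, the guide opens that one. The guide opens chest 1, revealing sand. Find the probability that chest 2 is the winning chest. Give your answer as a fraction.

Apply Bayes' rule, conditioning on where the ruby actually is.
If it is in chest 1 (prior 1/3): the guide opened chest 1, so this case is ruled out; weight (1/3)·0 = 0.
If it is in chest 2 (prior 1/3): chest 1 is available, opened with probability 3/7; weight (1/3)·(3/7) = 1/7.
If it is in chest 3 (prior 1/3): only chest 1 is available, probability 1; weight (1/3)·1 = 1/3.
The weights sum to 10/21.
So P(the ruby in chest 2 | the guide opened chest 1) = (1/7) / (10/21) = 3/10.

3/10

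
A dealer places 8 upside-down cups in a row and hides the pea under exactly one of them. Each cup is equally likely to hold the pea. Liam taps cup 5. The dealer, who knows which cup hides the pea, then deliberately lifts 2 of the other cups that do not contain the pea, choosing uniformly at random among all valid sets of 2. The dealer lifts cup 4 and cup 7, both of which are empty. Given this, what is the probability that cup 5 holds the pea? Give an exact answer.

1/8

Condition on the true location of the pea.
If it is under any of cups 1, 2, 3, 6, and 8 (prior 1/8 each): the dealer has 15 equally likely choices, so probability 1/15; weight (1/8)·(1/15) = 1/120 each.
If it is under either of cups 4 and 7 (prior 1/8 each): that cup was opened and seen not to hold the prize — ruled out; weight (1/8)·0 = 0 each.
If it is under cup 5 (prior 1/8): the dealer has 21 equally likely choices, so probability 1/21; weight (1/8)·(1/21) = 1/168.
The weights sum to 1/21.
So P(the pea under cup 5 | the dealer opened cup 4 and cup 7) = (1/168) / (1/21) = 1/8.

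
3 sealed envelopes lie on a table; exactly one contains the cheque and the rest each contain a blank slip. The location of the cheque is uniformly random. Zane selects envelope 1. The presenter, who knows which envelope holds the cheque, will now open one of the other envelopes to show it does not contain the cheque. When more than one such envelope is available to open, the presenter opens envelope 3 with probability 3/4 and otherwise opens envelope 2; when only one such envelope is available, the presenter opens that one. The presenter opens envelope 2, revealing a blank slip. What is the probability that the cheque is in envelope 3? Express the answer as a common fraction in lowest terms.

Condition on the true location of the cheque.
If it is in envelope 1 (prior 1/3): envelope 3 is available but not opened, probability 1/4; weight (1/3)·(1/4) = 1/12.
If it is in envelope 2 (prior 1/3): the presenter opened envelope 2, so this case is ruled out; weight (1/3)·0 = 0.
If it is in envelope 3 (prior 1/3): only envelope 2 is available, probability 1; weight (1/3)·1 = 1/3.
The weights sum to 5/12.
So P(the cheque in envelope 3 | the presenter opened envelope 2) = (1/3) / (5/12) = 4/5.

4/5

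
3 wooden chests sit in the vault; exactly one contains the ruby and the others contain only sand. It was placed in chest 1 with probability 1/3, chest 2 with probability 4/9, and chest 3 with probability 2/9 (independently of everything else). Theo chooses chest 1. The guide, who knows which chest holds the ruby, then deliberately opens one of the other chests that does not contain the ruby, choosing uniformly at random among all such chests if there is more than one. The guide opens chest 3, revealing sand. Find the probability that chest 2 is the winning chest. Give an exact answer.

Condition on the true location of the ruby.
If it is in chest 1 (prior 1/3): the guide has 2 equally likely choices, so probability 1/2; weight (1/3)·(1/2) = 1/6.
If it is in chest 2 (prior 4/9): the guide has no choice, probability 1; weight (4/9)·1 = 4/9.
If it is in chest 3 (prior 2/9): the guide opened chest 3, so this case is ruled out; weight (2/9)·0 = 0.
The weights sum to 11/18.
So P(the ruby in chest 2 | the guide opened chest 3) = (4/9) / (11/18) = 8/11.

8/11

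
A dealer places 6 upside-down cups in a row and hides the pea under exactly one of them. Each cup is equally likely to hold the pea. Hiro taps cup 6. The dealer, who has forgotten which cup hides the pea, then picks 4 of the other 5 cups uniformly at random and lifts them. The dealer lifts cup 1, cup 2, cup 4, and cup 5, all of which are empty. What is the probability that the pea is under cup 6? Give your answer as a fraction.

1/2

Because the dealer chose which cups to lift without knowing where the pea is, the choice is independent of the prize location. Learning that none of the 4 opened cups holds the pea simply rules out those 4 locations and leaves the remaining 2 cups still equally likely by symmetry.
So P(the pea under cup 6) = 1/2.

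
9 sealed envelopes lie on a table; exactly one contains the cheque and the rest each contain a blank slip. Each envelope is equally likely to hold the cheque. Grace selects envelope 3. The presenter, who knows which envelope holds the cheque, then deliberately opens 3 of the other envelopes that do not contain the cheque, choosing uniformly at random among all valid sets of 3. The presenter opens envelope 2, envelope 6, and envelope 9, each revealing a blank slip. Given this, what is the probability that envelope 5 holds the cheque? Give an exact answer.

8/45

Consider each possible location of the cheque in turn.
If it is in any of envelopes 1, 4, 5, 7, and 8 (prior 1/9 each): the presenter has 35 equally likely choices, so probability 1/35; weight (1/9)·(1/35) = 1/315 each.
If it is in any of envelopes 2, 6, and 9 (prior 1/9 each): that envelope was opened and seen not to hold the prize — ruled out; weight (1/9)·0 = 0 each.
If it is in envelope 3 (prior 1/9): the presenter has 56 equally likely choices, so probability 1/56; weight (1/9)·(1/56) = 1/504.
The weights sum to 1/56.
So P(the cheque in envelope 5 | the presenter opened envelope 2, envelope 6, and envelope 9) = (1/315) / (1/56) = 8/45.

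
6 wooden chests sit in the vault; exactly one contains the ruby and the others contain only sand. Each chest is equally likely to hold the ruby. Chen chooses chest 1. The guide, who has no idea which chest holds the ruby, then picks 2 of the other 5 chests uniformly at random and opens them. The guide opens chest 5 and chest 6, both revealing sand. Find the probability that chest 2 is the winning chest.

Apply Bayes' rule, conditioning on where the ruby actually is.
If it is in any of chests 1, 2, 3, and 4 (prior 1/6 each): the guide picks exactly this set with probability 1/10 regardless, and none is the prize; weight (1/6)·(1/10) = 1/60 each.
If it is in either of chests 5 and 6 (prior 1/6 each): that chest was opened and seen not to hold the prize — ruled out; weight (1/6)·0 = 0 each.
The weights sum to 1/15.
So P(the ruby in chest 2 | the guide opened chest 5 and chest 6) = (1/60) / (1/15) = 1/4.

1/4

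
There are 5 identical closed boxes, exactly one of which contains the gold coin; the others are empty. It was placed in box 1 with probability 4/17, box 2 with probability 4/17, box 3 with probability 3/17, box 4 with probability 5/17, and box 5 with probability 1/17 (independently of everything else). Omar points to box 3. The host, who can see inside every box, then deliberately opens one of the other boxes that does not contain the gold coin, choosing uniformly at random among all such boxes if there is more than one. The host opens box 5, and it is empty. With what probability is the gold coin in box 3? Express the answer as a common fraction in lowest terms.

9/61

Condition on the true location of the gold coin.
If it is in either of boxes 1 and 2 (prior 4/17 each): the host has 3 equally likely choices, so probability 1/3; weight (4/17)·(1/3) = 4/51 each.
If it is in box 3 (prior 3/17): the host has 4 equally likely choices, so probability 1/4; weight (3/17)·(1/4) = 3/68.
If it is in box 4 (prior 5/17): the host has 3 equally likely choices, so probability 1/3; weight (5/17)·(1/3) = 5/51.
If it is in box 5 (prior 1/17): the host opened box 5, so this case is ruled out; weight (1/17)·0 = 0.
The weights sum to 61/204.
So P(the gold coin in box 3 | the host opened box 5) = (3/68) / (61/204) = 9/61.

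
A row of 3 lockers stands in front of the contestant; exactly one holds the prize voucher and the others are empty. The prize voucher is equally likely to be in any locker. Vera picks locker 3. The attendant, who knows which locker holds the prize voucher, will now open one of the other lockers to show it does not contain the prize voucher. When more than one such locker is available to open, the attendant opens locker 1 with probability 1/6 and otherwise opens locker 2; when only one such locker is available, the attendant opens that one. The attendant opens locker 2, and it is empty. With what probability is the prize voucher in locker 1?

Apply Bayes' rule, conditioning on where the prize voucher actually is.
If it is in locker 1 (prior 1/3): only locker 2 is available, probability 1; weight (1/3)·1 = 1/3.
If it is in locker 2 (prior 1/3): the attendant opened locker 2, so this case is ruled out; weight (1/3)·0 = 0.
If it is in locker 3 (prior 1/3): locker 1 is available but not opened, probability 5/6; weight (1/3)·(5/6) = 5/18.
The weights sum to 11/18.
So P(the prize voucher in locker 1 | the attendant opened locker 2) = (1/3) / (11/18) = 6/11.

6/11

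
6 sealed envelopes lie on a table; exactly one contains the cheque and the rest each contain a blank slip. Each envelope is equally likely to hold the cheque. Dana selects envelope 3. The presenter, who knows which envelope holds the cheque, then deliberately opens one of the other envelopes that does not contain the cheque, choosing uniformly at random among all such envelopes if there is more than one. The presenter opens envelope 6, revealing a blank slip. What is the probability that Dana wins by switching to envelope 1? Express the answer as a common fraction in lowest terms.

Consider each possible location of the cheque in turn.
If it is in any of envelopes 1, 2, 4, and 5 (prior 1/6 each): the presenter has 4 equally likely choices, so probability 1/4; weight (1/6)·(1/4) = 1/24 each.
If it is in envelope 3 (prior 1/6): the presenter has 5 equally likely choices, so probability 1/5; weight (1/6)·(1/5) = 1/30.
If it is in envelope 6 (prior 1/6): the presenter opened envelope 6, so this case is ruled out; weight (1/6)·0 = 0.
The weights sum to 1/5.
So P(the cheque in envelope 1 | the presenter opened envelope 6) = (1/24) / (1/5) = 5/24.

5/24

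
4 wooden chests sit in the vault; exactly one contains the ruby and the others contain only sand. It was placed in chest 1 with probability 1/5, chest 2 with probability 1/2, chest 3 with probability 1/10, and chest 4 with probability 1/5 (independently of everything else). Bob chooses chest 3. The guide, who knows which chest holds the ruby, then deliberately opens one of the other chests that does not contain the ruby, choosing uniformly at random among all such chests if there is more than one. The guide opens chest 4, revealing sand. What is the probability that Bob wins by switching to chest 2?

15/23

Apply Bayes' rule, conditioning on where the ruby actually is.
If it is in chest 1 (prior 1/5): the guide has 2 equally likely choices, so probability 1/2; weight (1/5)·(1/2) = 1/10.
If it is in chest 2 (prior 1/2): the guide has 2 equally likely choices, so probability 1/2; weight (1/2)·(1/2) = 1/4.
If it is in chest 3 (prior 1/10): the guide has 3 equally likely choices, so probability 1/3; weight (1/10)·(1/3) = 1/30.
If it is in chest 4 (prior 1/5): the guide opened chest 4, so this case is ruled out; weight (1/5)·0 = 0.
The weights sum to 23/60.
So P(the ruby in chest 2 | the guide opened chest 4) = (1/4) / (23/60) = 15/23.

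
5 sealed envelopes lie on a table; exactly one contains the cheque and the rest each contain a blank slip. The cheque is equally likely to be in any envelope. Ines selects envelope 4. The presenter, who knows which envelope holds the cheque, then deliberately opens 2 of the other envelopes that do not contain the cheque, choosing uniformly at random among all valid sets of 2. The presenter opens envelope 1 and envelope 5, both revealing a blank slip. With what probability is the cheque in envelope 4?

Consider each possible location of the cheque in turn.
If it is in either of envelopes 1 and 5 (prior 1/5 each): that envelope was opened and seen not to hold the prize — ruled out; weight (1/5)·0 = 0 each.
If it is in either of envelopes 2 and 3 (prior 1/5 each): the presenter has 3 equally likely choices, so probability 1/3; weight (1/5)·(1/3) = 1/15 each.
If it is in envelope 4 (prior 1/5): the presenter has 6 equally likely choices, so probability 1/6; weight (1/5)·(1/6) = 1/30.
The weights sum to 1/6.
So P(the cheque in envelope 4 | the presenter opened envelope 1 and envelope 5) = (1/30) / (1/6) = 1/5.

1/5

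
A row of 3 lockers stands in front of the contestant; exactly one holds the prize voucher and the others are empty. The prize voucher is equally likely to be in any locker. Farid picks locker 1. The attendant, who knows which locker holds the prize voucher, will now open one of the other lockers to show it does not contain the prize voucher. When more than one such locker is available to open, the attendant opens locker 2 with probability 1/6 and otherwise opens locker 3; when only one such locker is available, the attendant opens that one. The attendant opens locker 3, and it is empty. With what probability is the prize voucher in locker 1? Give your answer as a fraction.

Condition on the true location of the prize voucher.
If it is in locker 1 (prior 1/3): locker 2 is available but not opened, probability 5/6; weight (1/3)·(5/6) = 5/18.
If it is in locker 2 (prior 1/3): only locker 3 is available, probability 1; weight (1/3)·1 = 1/3.
If it is in locker 3 (prior 1/3): the attendant opened locker 3, so this case is ruled out; weight (1/3)·0 = 0.
The weights sum to 11/18.
So P(the prize voucher in locker 1 | the attendant opened locker 3) = (5/18) / (11/18) = 5/11.

5/11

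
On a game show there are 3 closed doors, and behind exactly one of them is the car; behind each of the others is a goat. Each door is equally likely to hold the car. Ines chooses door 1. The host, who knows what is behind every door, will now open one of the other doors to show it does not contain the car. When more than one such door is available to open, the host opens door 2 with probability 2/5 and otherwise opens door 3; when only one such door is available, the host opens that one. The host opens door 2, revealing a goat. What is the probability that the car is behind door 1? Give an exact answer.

Consider each possible location of the car in turn.
If it is behind door 1 (prior 1/3): door 2 is available, opened with probability 2/5; weight (1/3)·(2/5) = 2/15.
If it is behind door 2 (prior 1/3): the host opened door 2, so this case is ruled out; weight (1/3)·0 = 0.
If it is behind door 3 (prior 1/3): only door 2 is available, probability 1; weight (1/3)·1 = 1/3.
The weights sum to 7/15.
So P(the car behind door 1 | the host opened door 2) = (2/15) / (7/15) = 2/7.

2/7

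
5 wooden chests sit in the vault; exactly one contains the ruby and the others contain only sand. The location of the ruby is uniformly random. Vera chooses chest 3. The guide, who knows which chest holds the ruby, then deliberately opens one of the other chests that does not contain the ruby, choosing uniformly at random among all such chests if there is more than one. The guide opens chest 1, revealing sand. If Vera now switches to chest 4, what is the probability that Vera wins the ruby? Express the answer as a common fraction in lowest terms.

4/15

Condition on the true location of the ruby.
If it is in chest 1 (prior 1/5): the guide opened chest 1, so this case is ruled out; weight (1/5)·0 = 0.
If it is in any of chests 2, 4, and 5 (prior 1/5 each): the guide has 3 equally likely choices, so probability 1/3; weight (1/5)·(1/3) = 1/15 each.
If it is in chest 3 (prior 1/5): the guide has 4 equally likely choices, so probability 1/4; weight (1/5)·(1/4) = 1/20.
The weights sum to 1/4.
So P(the ruby in chest 4 | the guide opened chest 1) = (1/15) / (1/4) = 4/15.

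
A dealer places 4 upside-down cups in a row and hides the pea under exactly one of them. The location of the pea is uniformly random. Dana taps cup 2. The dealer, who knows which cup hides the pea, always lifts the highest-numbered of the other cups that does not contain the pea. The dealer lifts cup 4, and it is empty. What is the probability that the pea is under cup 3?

Apply Bayes' rule, conditioning on where the pea actually is.
If it is under any of cups 1, 2, and 3 (prior 1/4 each): cup 4 is the highest-numbered option available, probability 1; weight (1/4)·1 = 1/4 each.
If it is under cup 4 (prior 1/4): the dealer opened cup 4, so this case is ruled out; weight (1/4)·0 = 0.
The weights sum to 3/4.
So P(the pea under cup 3 | the dealer opened cup 4) = (1/4) / (3/4) = 1/3.

1/3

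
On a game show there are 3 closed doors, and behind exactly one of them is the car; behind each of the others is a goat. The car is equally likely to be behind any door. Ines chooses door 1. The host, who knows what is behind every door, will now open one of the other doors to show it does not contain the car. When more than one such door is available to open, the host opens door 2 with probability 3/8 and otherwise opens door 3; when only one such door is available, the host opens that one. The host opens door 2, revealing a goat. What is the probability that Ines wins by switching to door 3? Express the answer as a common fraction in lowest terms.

Condition on the true location of the car.
If it is behind door 1 (prior 1/3): door 2 is available, opened with probability 3/8; weight (1/3)·(3/8) = 1/8.
If it is behind door 2 (prior 1/3): the host opened door 2, so this case is ruled out; weight (1/3)·0 = 0.
If it is behind door 3 (prior 1/3): only door 2 is available, probability 1; weight (1/3)·1 = 1/3.
The weights sum to 11/24.
So P(the car behind door 3 | the host opened door 2) = (1/3) / (11/24) = 8/11.

8/11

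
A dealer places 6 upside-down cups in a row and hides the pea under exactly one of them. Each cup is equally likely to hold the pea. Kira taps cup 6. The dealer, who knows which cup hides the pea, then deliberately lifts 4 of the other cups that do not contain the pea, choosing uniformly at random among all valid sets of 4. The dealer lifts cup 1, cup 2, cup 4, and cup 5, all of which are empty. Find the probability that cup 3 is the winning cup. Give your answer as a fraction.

5/6

Condition on the true location of the pea.
If it is under any of cups 1, 2, 4, and 5 (prior 1/6 each): that cup was opened and seen not to hold the prize — ruled out; weight (1/6)·0 = 0 each.
If it is under cup 3 (prior 1/6): the dealer has no choice, probability 1; weight (1/6)·1 = 1/6.
If it is under cup 6 (prior 1/6): the dealer has 5 equally likely choices, so probability 1/5; weight (1/6)·(1/5) = 1/30.
The weights sum to 1/5.
So P(the pea under cup 3 | the dealer opened cup 1, cup 2, cup 4, and cup 5) = (1/6) / (1/5) = 5/6.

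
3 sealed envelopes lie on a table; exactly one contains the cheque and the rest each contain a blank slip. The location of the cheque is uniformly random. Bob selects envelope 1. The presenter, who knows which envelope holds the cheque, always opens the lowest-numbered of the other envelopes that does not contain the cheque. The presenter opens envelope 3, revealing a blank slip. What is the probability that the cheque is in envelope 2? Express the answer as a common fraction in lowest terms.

1

Consider each possible location of the cheque in turn.
If it is in envelope 1 (prior 1/3): the presenter would have opened envelope 2 instead, probability 0; weight (1/3)·0 = 0.
If it is in envelope 2 (prior 1/3): envelope 3 is the lowest-numbered option available, probability 1; weight (1/3)·1 = 1/3.
If it is in envelope 3 (prior 1/3): the presenter opened envelope 3, so this case is ruled out; weight (1/3)·0 = 0.
The weights sum to 1/3.
So P(the cheque in envelope 2 | the presenter opened envelope 3) = (1/3) / (1/3) = 1.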